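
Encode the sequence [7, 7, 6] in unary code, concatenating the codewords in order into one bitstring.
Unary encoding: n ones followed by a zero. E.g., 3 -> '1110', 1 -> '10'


Encode each number as n ones followed by a terminating 0:
  7 -> 11111110 (8 bits)
  7 -> 11111110 (8 bits)
  6 -> 1111110 (7 bits)
Total length = 8 + 8 + 7 = 23 bits.

Unary([7, 7, 6]) = 11111110111111101111110 (23 bits)


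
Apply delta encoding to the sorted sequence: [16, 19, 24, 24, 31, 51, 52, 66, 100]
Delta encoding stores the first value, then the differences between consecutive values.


First value: 16
Deltas:
  19 - 16 = 3
  24 - 19 = 5
  24 - 24 = 0
  31 - 24 = 7
  51 - 31 = 20
  52 - 51 = 1
  66 - 52 = 14
  100 - 66 = 34


Delta encoded: [16, 3, 5, 0, 7, 20, 1, 14, 34]


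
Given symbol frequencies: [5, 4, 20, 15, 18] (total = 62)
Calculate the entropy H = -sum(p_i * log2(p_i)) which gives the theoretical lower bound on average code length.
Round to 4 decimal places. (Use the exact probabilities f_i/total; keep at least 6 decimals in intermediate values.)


Per-symbol terms -p_i * log2(p_i) with p_i = f_i/62:
  p = 5/62 = 0.080645: log2(p) = -3.632268, -p*log2(p) = 0.292925
  p = 4/62 = 0.064516: log2(p) = -3.954196, -p*log2(p) = 0.255109
  p = 20/62 = 0.322581: log2(p) = -1.632268, -p*log2(p) = 0.526538
  p = 15/62 = 0.241935: log2(p) = -2.047306, -p*log2(p) = 0.495316
  p = 18/62 = 0.290323: log2(p) = -1.784271, -p*log2(p) = 0.518014
H = 0.292925 + 0.255109 + 0.526538 + 0.495316 + 0.518014 = 2.087902

H = 2.0879 bits/symbol


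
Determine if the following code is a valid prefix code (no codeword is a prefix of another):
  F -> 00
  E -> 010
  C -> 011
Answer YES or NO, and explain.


Checking each pair (does one codeword prefix another?):
  F='00' vs E='010': no prefix
  F='00' vs C='011': no prefix
  E='010' vs F='00': no prefix
  E='010' vs C='011': no prefix
  C='011' vs F='00': no prefix
  C='011' vs E='010': no prefix
No violation found over all pairs.

YES -- this is a valid prefix code. No codeword is a prefix of any other codeword.


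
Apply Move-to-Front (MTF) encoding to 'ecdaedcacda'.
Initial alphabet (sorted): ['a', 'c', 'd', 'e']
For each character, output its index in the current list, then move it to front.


MTF encoding:
'e': index 3 in ['a', 'c', 'd', 'e'] -> ['e', 'a', 'c', 'd']
'c': index 2 in ['e', 'a', 'c', 'd'] -> ['c', 'e', 'a', 'd']
'd': index 3 in ['c', 'e', 'a', 'd'] -> ['d', 'c', 'e', 'a']
'a': index 3 in ['d', 'c', 'e', 'a'] -> ['a', 'd', 'c', 'e']
'e': index 3 in ['a', 'd', 'c', 'e'] -> ['e', 'a', 'd', 'c']
'd': index 2 in ['e', 'a', 'd', 'c'] -> ['d', 'e', 'a', 'c']
'c': index 3 in ['d', 'e', 'a', 'c'] -> ['c', 'd', 'e', 'a']
'a': index 3 in ['c', 'd', 'e', 'a'] -> ['a', 'c', 'd', 'e']
'c': index 1 in ['a', 'c', 'd', 'e'] -> ['c', 'a', 'd', 'e']
'd': index 2 in ['c', 'a', 'd', 'e'] -> ['d', 'c', 'a', 'e']
'a': index 2 in ['d', 'c', 'a', 'e'] -> ['a', 'd', 'c', 'e']


Output: [3, 2, 3, 3, 3, 2, 3, 3, 1, 2, 2]


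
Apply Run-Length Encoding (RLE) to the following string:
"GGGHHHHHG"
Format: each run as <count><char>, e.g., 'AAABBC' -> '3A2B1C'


Scanning runs left to right:
  i=0: run of 'G' x 3 -> '3G'
  i=3: run of 'H' x 5 -> '5H'
  i=8: run of 'G' x 1 -> '1G'

RLE = 3G5H1G


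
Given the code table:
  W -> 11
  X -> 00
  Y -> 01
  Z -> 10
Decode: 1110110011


Decoding:
11 -> W
10 -> Z
11 -> W
00 -> X
11 -> W


Result: WZWXW


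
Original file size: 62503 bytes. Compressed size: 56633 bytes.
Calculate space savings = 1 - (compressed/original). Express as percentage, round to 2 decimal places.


ratio = compressed/original = 56633/62503 = 0.906085
savings = 1 - ratio = 1 - 0.906085 = 0.093915
as a percentage: 0.093915 * 100 = 9.39%

Space savings = 1 - 56633/62503 = 9.39%


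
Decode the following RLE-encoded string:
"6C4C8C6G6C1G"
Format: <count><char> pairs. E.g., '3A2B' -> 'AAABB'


Expanding each <count><char> pair:
  6C -> 'CCCCCC'
  4C -> 'CCCC'
  8C -> 'CCCCCCCC'
  6G -> 'GGGGGG'
  6C -> 'CCCCCC'
  1G -> 'G'

Decoded = CCCCCCCCCCCCCCCCCCGGGGGGCCCCCCG


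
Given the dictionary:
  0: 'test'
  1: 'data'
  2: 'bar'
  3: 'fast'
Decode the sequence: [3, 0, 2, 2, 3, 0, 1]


Look up each index in the dictionary:
  3 -> 'fast'
  0 -> 'test'
  2 -> 'bar'
  2 -> 'bar'
  3 -> 'fast'
  0 -> 'test'
  1 -> 'data'

Decoded: "fast test bar bar fast test data"


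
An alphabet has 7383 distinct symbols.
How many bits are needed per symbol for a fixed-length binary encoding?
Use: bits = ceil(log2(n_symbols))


log2(7383) = 12.85
Bracket: 2^12 = 4096 < 7383 <= 2^13 = 8192
So ceil(log2(7383)) = 13

bits = ceil(log2(7383)) = ceil(12.85) = 13 bits


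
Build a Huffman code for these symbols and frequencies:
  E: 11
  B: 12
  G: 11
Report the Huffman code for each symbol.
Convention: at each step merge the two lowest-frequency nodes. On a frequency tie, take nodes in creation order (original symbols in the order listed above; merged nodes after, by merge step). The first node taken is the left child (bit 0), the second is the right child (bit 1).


Huffman tree construction:
Step 1: Merge E(11) + G(11) = 22
Step 2: Merge B(12) + (E+G)(22) = 34
Read each symbol's code off the tree from the root (left child = 0, right child = 1).

Codes:
  E: 10 (length 2)
  B: 0 (length 1)
  G: 11 (length 2)
Average code length: 56/34 = 1.6471 bits/symbol


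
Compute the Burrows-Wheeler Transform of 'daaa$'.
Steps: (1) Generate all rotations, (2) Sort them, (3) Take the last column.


Rotations (sorted):
  0: $daaa -> last char: a
  1: a$daa -> last char: a
  2: aa$da -> last char: a
  3: aaa$d -> last char: d
  4: daaa$ -> last char: $


BWT = aaad$


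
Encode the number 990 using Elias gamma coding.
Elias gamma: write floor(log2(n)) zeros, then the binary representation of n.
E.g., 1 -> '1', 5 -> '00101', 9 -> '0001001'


num_bits = floor(log2(990)) + 1 = 10
leading_zeros = num_bits - 1 = 9
binary(990) = 1111011110

Elias gamma(990) = '000000000' + '1111011110' = 0000000001111011110 (19 bits)


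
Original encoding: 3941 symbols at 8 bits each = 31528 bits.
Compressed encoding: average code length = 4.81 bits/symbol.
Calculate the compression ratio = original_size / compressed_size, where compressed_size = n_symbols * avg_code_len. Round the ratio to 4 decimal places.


original_size = n_symbols * orig_bits = 3941 * 8 = 31528 bits
compressed_size = n_symbols * avg_code_len = 3941 * 4.81 = 18956.21 bits
ratio = original_size / compressed_size = 31528 / 18956.21 = 1.6632

Compression ratio = 1.6632


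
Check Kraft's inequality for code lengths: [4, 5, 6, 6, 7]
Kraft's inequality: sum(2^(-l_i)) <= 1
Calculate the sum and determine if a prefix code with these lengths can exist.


Sum = 2^(-4) + 2^(-5) + 2^(-6) + 2^(-6) + 2^(-7)
    = 0.0625 + 0.03125 + 0.015625 + 0.015625 + 0.0078125
    = 17/128 = 0.1328125
Since 0.1328125 <= 1, Kraft's inequality IS satisfied.
A prefix code with these lengths CAN exist.

Kraft sum = 0.1328125. Satisfied.


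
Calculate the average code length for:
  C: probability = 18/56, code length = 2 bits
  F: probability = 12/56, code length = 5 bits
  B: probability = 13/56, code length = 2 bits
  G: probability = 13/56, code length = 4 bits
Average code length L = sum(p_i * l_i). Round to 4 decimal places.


Weighted contributions p_i * l_i:
  C: (18/56) * 2 = 36/56
  F: (12/56) * 5 = 60/56
  B: (13/56) * 2 = 26/56
  G: (13/56) * 4 = 52/56
Sum = (36 + 60 + 26 + 52)/56 = 174/56

L = 174/56 = 3.1071 bits/symbol


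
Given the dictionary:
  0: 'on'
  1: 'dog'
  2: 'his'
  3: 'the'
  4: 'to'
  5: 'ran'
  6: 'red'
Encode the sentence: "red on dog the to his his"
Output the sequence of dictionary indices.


Look up each word in the dictionary:
  'red' -> 6
  'on' -> 0
  'dog' -> 1
  'the' -> 3
  'to' -> 4
  'his' -> 2
  'his' -> 2

Encoded: [6, 0, 1, 3, 4, 2, 2]


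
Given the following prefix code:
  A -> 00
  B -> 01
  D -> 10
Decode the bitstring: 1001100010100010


Decoding step by step:
Bits 10 -> D
Bits 01 -> B
Bits 10 -> D
Bits 00 -> A
Bits 10 -> D
Bits 10 -> D
Bits 00 -> A
Bits 10 -> D


Decoded message: DBDADDAD


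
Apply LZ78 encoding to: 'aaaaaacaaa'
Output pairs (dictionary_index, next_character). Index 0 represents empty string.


LZ78 encoding steps:
Dictionary: {0: ''}
Step 1: w='' (idx 0), next='a' -> output (0, 'a'), add 'a' as idx 1
Step 2: w='a' (idx 1), next='a' -> output (1, 'a'), add 'aa' as idx 2
Step 3: w='aa' (idx 2), next='a' -> output (2, 'a'), add 'aaa' as idx 3
Step 4: w='' (idx 0), next='c' -> output (0, 'c'), add 'c' as idx 4
Step 5: w='aaa' (idx 3), end of input -> output (3, '')


Encoded: [(0, 'a'), (1, 'a'), (2, 'a'), (0, 'c'), (3, '')]


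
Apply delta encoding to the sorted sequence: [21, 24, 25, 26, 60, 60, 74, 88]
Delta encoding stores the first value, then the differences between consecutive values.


First value: 21
Deltas:
  24 - 21 = 3
  25 - 24 = 1
  26 - 25 = 1
  60 - 26 = 34
  60 - 60 = 0
  74 - 60 = 14
  88 - 74 = 14


Delta encoded: [21, 3, 1, 1, 34, 0, 14, 14]


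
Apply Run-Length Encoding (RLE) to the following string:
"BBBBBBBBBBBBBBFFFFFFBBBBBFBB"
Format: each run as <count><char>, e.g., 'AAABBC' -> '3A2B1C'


Scanning runs left to right:
  i=0: run of 'B' x 14 -> '14B'
  i=14: run of 'F' x 6 -> '6F'
  i=20: run of 'B' x 5 -> '5B'
  i=25: run of 'F' x 1 -> '1F'
  i=26: run of 'B' x 2 -> '2B'

RLE = 14B6F5B1F2B


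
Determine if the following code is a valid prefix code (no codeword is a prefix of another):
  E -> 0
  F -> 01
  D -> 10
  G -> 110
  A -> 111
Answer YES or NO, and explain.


Checking each pair (does one codeword prefix another?):
  E='0' vs F='01': prefix -- VIOLATION

NO -- this is NOT a valid prefix code. E (0) is a prefix of F (01).


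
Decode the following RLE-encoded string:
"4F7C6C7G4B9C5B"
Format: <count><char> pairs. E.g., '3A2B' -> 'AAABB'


Expanding each <count><char> pair:
  4F -> 'FFFF'
  7C -> 'CCCCCCC'
  6C -> 'CCCCCC'
  7G -> 'GGGGGGG'
  4B -> 'BBBB'
  9C -> 'CCCCCCCCC'
  5B -> 'BBBBB'

Decoded = FFFFCCCCCCCCCCCCCGGGGGGGBBBBCCCCCCCCCBBBBB


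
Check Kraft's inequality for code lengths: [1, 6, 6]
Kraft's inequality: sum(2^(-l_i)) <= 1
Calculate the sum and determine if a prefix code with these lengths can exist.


Sum = 2^(-1) + 2^(-6) + 2^(-6)
    = 0.5 + 0.015625 + 0.015625
    = 34/64 = 0.53125
Since 0.53125 <= 1, Kraft's inequality IS satisfied.
A prefix code with these lengths CAN exist.

Kraft sum = 0.53125. Satisfied.


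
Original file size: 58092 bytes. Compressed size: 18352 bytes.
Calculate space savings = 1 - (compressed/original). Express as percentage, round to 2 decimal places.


ratio = compressed/original = 18352/58092 = 0.315913
savings = 1 - ratio = 1 - 0.315913 = 0.684087
as a percentage: 0.684087 * 100 = 68.41%

Space savings = 1 - 18352/58092 = 68.41%


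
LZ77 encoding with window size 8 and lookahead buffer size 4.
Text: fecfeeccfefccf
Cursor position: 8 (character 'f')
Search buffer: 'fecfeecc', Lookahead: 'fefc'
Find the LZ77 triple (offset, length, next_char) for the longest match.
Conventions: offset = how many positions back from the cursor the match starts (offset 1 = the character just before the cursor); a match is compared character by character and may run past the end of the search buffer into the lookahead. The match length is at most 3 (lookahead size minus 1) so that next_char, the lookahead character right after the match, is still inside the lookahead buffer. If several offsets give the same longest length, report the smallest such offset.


Try each offset into the search buffer:
  offset=1 (pos 7, char 'c'): match length 0
  offset=2 (pos 6, char 'c'): match length 0
  offset=3 (pos 5, char 'e'): match length 0
  offset=4 (pos 4, char 'e'): match length 0
  offset=5 (pos 3, char 'f'): match length 2
  offset=6 (pos 2, char 'c'): match length 0
  offset=7 (pos 1, char 'e'): match length 0
  offset=8 (pos 0, char 'f'): match length 2
Longest match has length 2, found at offsets 5, 8; take the smallest, offset 5.
next_char = character at position 8 + 2 = 10 -> 'f'

Best match: offset=5, length=2 (matching 'fe' starting at position 3)
LZ77 triple: (5, 2, 'f')


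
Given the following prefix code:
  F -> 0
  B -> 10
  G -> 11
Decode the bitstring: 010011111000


Decoding step by step:
Bits 0 -> F
Bits 10 -> B
Bits 0 -> F
Bits 11 -> G
Bits 11 -> G
Bits 10 -> B
Bits 0 -> F
Bits 0 -> F


Decoded message: FBFGGBFF


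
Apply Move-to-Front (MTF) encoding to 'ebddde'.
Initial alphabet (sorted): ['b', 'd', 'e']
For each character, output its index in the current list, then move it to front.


MTF encoding:
'e': index 2 in ['b', 'd', 'e'] -> ['e', 'b', 'd']
'b': index 1 in ['e', 'b', 'd'] -> ['b', 'e', 'd']
'd': index 2 in ['b', 'e', 'd'] -> ['d', 'b', 'e']
'd': index 0 in ['d', 'b', 'e'] -> ['d', 'b', 'e']
'd': index 0 in ['d', 'b', 'e'] -> ['d', 'b', 'e']
'e': index 2 in ['d', 'b', 'e'] -> ['e', 'd', 'b']


Output: [2, 1, 2, 0, 0, 2]


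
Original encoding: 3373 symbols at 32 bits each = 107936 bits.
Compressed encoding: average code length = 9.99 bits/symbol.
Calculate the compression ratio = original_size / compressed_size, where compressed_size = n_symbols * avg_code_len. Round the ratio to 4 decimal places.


original_size = n_symbols * orig_bits = 3373 * 32 = 107936 bits
compressed_size = n_symbols * avg_code_len = 3373 * 9.99 = 33696.27 bits
ratio = original_size / compressed_size = 107936 / 33696.27 = 3.2032

Compression ratio = 3.2032


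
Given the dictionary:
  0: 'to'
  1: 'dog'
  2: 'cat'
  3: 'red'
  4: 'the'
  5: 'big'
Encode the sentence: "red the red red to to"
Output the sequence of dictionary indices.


Look up each word in the dictionary:
  'red' -> 3
  'the' -> 4
  'red' -> 3
  'red' -> 3
  'to' -> 0
  'to' -> 0

Encoded: [3, 4, 3, 3, 0, 0]


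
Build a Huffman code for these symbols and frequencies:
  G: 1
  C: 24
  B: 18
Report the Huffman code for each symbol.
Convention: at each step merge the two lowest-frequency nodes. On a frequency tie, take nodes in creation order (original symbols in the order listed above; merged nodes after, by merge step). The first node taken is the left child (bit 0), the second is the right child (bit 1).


Huffman tree construction:
Step 1: Merge G(1) + B(18) = 19
Step 2: Merge (G+B)(19) + C(24) = 43
Read each symbol's code off the tree from the root (left child = 0, right child = 1).

Codes:
  G: 00 (length 2)
  C: 1 (length 1)
  B: 01 (length 2)
Average code length: 62/43 = 1.4419 bits/symbol


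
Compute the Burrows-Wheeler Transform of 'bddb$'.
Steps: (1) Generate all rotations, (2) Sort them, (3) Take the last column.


Rotations (sorted):
  0: $bddb -> last char: b
  1: b$bdd -> last char: d
  2: bddb$ -> last char: $
  3: db$bd -> last char: d
  4: ddb$b -> last char: b


BWT = bd$db


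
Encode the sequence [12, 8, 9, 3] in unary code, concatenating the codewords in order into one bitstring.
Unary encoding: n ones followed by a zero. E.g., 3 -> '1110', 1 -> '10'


Encode each number as n ones followed by a terminating 0:
  12 -> 1111111111110 (13 bits)
  8 -> 111111110 (9 bits)
  9 -> 1111111110 (10 bits)
  3 -> 1110 (4 bits)
Total length = 13 + 9 + 10 + 4 = 36 bits.

Unary([12, 8, 9, 3]) = 111111111111011111111011111111101110 (36 bits)


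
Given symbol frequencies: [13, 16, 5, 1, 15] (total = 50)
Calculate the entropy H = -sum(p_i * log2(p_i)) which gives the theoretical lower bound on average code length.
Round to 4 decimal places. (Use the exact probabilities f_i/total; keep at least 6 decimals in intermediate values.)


Per-symbol terms -p_i * log2(p_i) with p_i = f_i/50:
  p = 13/50 = 0.260000: log2(p) = -1.943416, -p*log2(p) = 0.505288
  p = 16/50 = 0.320000: log2(p) = -1.643856, -p*log2(p) = 0.526034
  p = 5/50 = 0.100000: log2(p) = -3.321928, -p*log2(p) = 0.332193
  p = 1/50 = 0.020000: log2(p) = -5.643856, -p*log2(p) = 0.112877
  p = 15/50 = 0.300000: log2(p) = -1.736966, -p*log2(p) = 0.521090
H = 0.505288 + 0.526034 + 0.332193 + 0.112877 + 0.521090 = 1.997482

H = 1.9975 bits/symbol


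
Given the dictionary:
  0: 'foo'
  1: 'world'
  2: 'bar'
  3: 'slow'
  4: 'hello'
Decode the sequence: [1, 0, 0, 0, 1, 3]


Look up each index in the dictionary:
  1 -> 'world'
  0 -> 'foo'
  0 -> 'foo'
  0 -> 'foo'
  1 -> 'world'
  3 -> 'slow'

Decoded: "world foo foo foo world slow"


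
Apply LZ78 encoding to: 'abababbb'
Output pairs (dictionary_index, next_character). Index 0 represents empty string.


LZ78 encoding steps:
Dictionary: {0: ''}
Step 1: w='' (idx 0), next='a' -> output (0, 'a'), add 'a' as idx 1
Step 2: w='' (idx 0), next='b' -> output (0, 'b'), add 'b' as idx 2
Step 3: w='a' (idx 1), next='b' -> output (1, 'b'), add 'ab' as idx 3
Step 4: w='ab' (idx 3), next='b' -> output (3, 'b'), add 'abb' as idx 4
Step 5: w='b' (idx 2), end of input -> output (2, '')


Encoded: [(0, 'a'), (0, 'b'), (1, 'b'), (3, 'b'), (2, '')]


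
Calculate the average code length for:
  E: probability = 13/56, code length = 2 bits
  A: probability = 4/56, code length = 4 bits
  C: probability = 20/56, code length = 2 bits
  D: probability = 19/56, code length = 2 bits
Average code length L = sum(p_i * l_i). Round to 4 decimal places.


Weighted contributions p_i * l_i:
  E: (13/56) * 2 = 26/56
  A: (4/56) * 4 = 16/56
  C: (20/56) * 2 = 40/56
  D: (19/56) * 2 = 38/56
Sum = (26 + 16 + 40 + 38)/56 = 120/56

L = 120/56 = 2.1429 bits/symbol


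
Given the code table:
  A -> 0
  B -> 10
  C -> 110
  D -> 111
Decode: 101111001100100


Decoding:
10 -> B
111 -> D
10 -> B
0 -> A
110 -> C
0 -> A
10 -> B
0 -> A


Result: BDBACABA


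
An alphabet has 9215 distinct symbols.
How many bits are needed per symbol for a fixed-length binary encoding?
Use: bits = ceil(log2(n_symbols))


log2(9215) = 13.1698
Bracket: 2^13 = 8192 < 9215 <= 2^14 = 16384
So ceil(log2(9215)) = 14

bits = ceil(log2(9215)) = ceil(13.1698) = 14 bits


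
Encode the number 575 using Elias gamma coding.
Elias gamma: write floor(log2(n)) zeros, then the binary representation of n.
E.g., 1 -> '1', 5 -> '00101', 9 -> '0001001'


num_bits = floor(log2(575)) + 1 = 10
leading_zeros = num_bits - 1 = 9
binary(575) = 1000111111

Elias gamma(575) = '000000000' + '1000111111' = 0000000001000111111 (19 bits)


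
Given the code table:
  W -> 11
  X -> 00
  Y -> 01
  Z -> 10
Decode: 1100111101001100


Decoding:
11 -> W
00 -> X
11 -> W
11 -> W
01 -> Y
00 -> X
11 -> W
00 -> X


Result: WXWWYXWX


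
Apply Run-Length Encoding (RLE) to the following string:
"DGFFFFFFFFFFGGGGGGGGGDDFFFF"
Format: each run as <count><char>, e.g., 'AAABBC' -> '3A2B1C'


Scanning runs left to right:
  i=0: run of 'D' x 1 -> '1D'
  i=1: run of 'G' x 1 -> '1G'
  i=2: run of 'F' x 10 -> '10F'
  i=12: run of 'G' x 9 -> '9G'
  i=21: run of 'D' x 2 -> '2D'
  i=23: run of 'F' x 4 -> '4F'

RLE = 1D1G10F9G2D4F


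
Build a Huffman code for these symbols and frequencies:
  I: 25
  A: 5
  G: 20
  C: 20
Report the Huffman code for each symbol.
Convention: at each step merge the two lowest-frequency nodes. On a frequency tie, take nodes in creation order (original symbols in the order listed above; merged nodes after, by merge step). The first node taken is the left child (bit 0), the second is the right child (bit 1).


Huffman tree construction:
Step 1: Merge A(5) + G(20) = 25
Step 2: Merge C(20) + I(25) = 45
Step 3: Merge (A+G)(25) + (C+I)(45) = 70
Read each symbol's code off the tree from the root (left child = 0, right child = 1).

Codes:
  I: 11 (length 2)
  A: 00 (length 2)
  G: 01 (length 2)
  C: 10 (length 2)
Average code length: 140/70 = 2.0000 bits/symbol


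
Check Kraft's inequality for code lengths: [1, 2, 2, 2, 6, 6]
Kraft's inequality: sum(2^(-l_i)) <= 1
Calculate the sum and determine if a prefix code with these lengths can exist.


Sum = 2^(-1) + 2^(-2) + 2^(-2) + 2^(-2) + 2^(-6) + 2^(-6)
    = 0.5 + 0.25 + 0.25 + 0.25 + 0.015625 + 0.015625
    = 82/64 = 1.28125
Since 1.28125 > 1, Kraft's inequality is NOT satisfied.
A prefix code with these lengths CANNOT exist.

Kraft sum = 1.28125. Not satisfied.


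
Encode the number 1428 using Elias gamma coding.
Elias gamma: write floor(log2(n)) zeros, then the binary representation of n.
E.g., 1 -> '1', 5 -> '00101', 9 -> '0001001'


num_bits = floor(log2(1428)) + 1 = 11
leading_zeros = num_bits - 1 = 10
binary(1428) = 10110010100

Elias gamma(1428) = '0000000000' + '10110010100' = 000000000010110010100 (21 bits)


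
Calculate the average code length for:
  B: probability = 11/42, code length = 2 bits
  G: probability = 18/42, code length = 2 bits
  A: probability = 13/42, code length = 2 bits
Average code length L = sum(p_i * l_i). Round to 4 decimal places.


Weighted contributions p_i * l_i:
  B: (11/42) * 2 = 22/42
  G: (18/42) * 2 = 36/42
  A: (13/42) * 2 = 26/42
Sum = (22 + 36 + 26)/42 = 84/42

L = 84/42 = 2.0000 bits/symbol


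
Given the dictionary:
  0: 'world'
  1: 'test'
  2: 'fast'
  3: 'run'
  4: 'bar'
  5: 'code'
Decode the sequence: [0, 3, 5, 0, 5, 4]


Look up each index in the dictionary:
  0 -> 'world'
  3 -> 'run'
  5 -> 'code'
  0 -> 'world'
  5 -> 'code'
  4 -> 'bar'

Decoded: "world run code world code bar"


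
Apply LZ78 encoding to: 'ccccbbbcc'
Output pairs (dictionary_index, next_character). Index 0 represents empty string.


LZ78 encoding steps:
Dictionary: {0: ''}
Step 1: w='' (idx 0), next='c' -> output (0, 'c'), add 'c' as idx 1
Step 2: w='c' (idx 1), next='c' -> output (1, 'c'), add 'cc' as idx 2
Step 3: w='c' (idx 1), next='b' -> output (1, 'b'), add 'cb' as idx 3
Step 4: w='' (idx 0), next='b' -> output (0, 'b'), add 'b' as idx 4
Step 5: w='b' (idx 4), next='c' -> output (4, 'c'), add 'bc' as idx 5
Step 6: w='c' (idx 1), end of input -> output (1, '')


Encoded: [(0, 'c'), (1, 'c'), (1, 'b'), (0, 'b'), (4, 'c'), (1, '')]


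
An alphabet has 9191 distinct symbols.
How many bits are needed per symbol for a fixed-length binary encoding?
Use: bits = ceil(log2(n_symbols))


log2(9191) = 13.166
Bracket: 2^13 = 8192 < 9191 <= 2^14 = 16384
So ceil(log2(9191)) = 14

bits = ceil(log2(9191)) = ceil(13.166) = 14 bits


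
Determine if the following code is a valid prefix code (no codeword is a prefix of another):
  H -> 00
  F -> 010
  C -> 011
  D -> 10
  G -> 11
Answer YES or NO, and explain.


Checking each pair (does one codeword prefix another?):
  H='00' vs F='010': no prefix
  H='00' vs C='011': no prefix
  H='00' vs D='10': no prefix
  H='00' vs G='11': no prefix
  F='010' vs H='00': no prefix
  F='010' vs C='011': no prefix
  F='010' vs D='10': no prefix
  F='010' vs G='11': no prefix
  C='011' vs H='00': no prefix
  C='011' vs F='010': no prefix
  C='011' vs D='10': no prefix
  C='011' vs G='11': no prefix
  D='10' vs H='00': no prefix
  D='10' vs F='010': no prefix
  D='10' vs C='011': no prefix
  D='10' vs G='11': no prefix
  G='11' vs H='00': no prefix
  G='11' vs F='010': no prefix
  G='11' vs C='011': no prefix
  G='11' vs D='10': no prefix
No violation found over all pairs.

YES -- this is a valid prefix code. No codeword is a prefix of any other codeword.


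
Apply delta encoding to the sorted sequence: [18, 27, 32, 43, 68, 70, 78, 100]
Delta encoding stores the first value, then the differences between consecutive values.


First value: 18
Deltas:
  27 - 18 = 9
  32 - 27 = 5
  43 - 32 = 11
  68 - 43 = 25
  70 - 68 = 2
  78 - 70 = 8
  100 - 78 = 22


Delta encoded: [18, 9, 5, 11, 25, 2, 8, 22]


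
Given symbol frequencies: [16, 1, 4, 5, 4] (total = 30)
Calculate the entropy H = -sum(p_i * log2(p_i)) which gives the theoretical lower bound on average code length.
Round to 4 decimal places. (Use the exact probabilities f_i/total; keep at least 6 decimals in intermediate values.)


Per-symbol terms -p_i * log2(p_i) with p_i = f_i/30:
  p = 16/30 = 0.533333: log2(p) = -0.906891, -p*log2(p) = 0.483675
  p = 1/30 = 0.033333: log2(p) = -4.906891, -p*log2(p) = 0.163563
  p = 4/30 = 0.133333: log2(p) = -2.906891, -p*log2(p) = 0.387585
  p = 5/30 = 0.166667: log2(p) = -2.584963, -p*log2(p) = 0.430827
  p = 4/30 = 0.133333: log2(p) = -2.906891, -p*log2(p) = 0.387585
H = 0.483675 + 0.163563 + 0.387585 + 0.430827 + 0.387585 = 1.853235

H = 1.8532 bits/symbol


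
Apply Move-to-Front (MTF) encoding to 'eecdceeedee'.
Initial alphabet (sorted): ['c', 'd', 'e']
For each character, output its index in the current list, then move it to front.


MTF encoding:
'e': index 2 in ['c', 'd', 'e'] -> ['e', 'c', 'd']
'e': index 0 in ['e', 'c', 'd'] -> ['e', 'c', 'd']
'c': index 1 in ['e', 'c', 'd'] -> ['c', 'e', 'd']
'd': index 2 in ['c', 'e', 'd'] -> ['d', 'c', 'e']
'c': index 1 in ['d', 'c', 'e'] -> ['c', 'd', 'e']
'e': index 2 in ['c', 'd', 'e'] -> ['e', 'c', 'd']
'e': index 0 in ['e', 'c', 'd'] -> ['e', 'c', 'd']
'e': index 0 in ['e', 'c', 'd'] -> ['e', 'c', 'd']
'd': index 2 in ['e', 'c', 'd'] -> ['d', 'e', 'c']
'e': index 1 in ['d', 'e', 'c'] -> ['e', 'd', 'c']
'e': index 0 in ['e', 'd', 'c'] -> ['e', 'd', 'c']


Output: [2, 0, 1, 2, 1, 2, 0, 0, 2, 1, 0]


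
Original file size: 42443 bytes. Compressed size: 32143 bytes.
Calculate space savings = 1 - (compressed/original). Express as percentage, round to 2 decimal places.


ratio = compressed/original = 32143/42443 = 0.757322
savings = 1 - ratio = 1 - 0.757322 = 0.242678
as a percentage: 0.242678 * 100 = 24.27%

Space savings = 1 - 32143/42443 = 24.27%


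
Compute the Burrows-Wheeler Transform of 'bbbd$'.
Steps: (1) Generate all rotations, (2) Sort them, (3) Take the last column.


Rotations (sorted):
  0: $bbbd -> last char: d
  1: bbbd$ -> last char: $
  2: bbd$b -> last char: b
  3: bd$bb -> last char: b
  4: d$bbb -> last char: b


BWT = d$bbb


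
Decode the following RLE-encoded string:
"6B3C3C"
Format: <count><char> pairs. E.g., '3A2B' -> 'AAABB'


Expanding each <count><char> pair:
  6B -> 'BBBBBB'
  3C -> 'CCC'
  3C -> 'CCC'

Decoded = BBBBBBCCCCCC


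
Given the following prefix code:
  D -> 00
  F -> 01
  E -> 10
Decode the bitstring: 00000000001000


Decoding step by step:
Bits 00 -> D
Bits 00 -> D
Bits 00 -> D
Bits 00 -> D
Bits 00 -> D
Bits 10 -> E
Bits 00 -> D


Decoded message: DDDDDED


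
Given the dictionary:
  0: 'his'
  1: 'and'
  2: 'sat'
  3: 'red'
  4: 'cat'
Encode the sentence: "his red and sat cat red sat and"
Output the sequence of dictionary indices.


Look up each word in the dictionary:
  'his' -> 0
  'red' -> 3
  'and' -> 1
  'sat' -> 2
  'cat' -> 4
  'red' -> 3
  'sat' -> 2
  'and' -> 1

Encoded: [0, 3, 1, 2, 4, 3, 2, 1]


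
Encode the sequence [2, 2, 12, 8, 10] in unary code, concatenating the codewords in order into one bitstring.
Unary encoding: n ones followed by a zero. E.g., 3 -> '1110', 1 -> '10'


Encode each number as n ones followed by a terminating 0:
  2 -> 110 (3 bits)
  2 -> 110 (3 bits)
  12 -> 1111111111110 (13 bits)
  8 -> 111111110 (9 bits)
  10 -> 11111111110 (11 bits)
Total length = 3 + 3 + 13 + 9 + 11 = 39 bits.

Unary([2, 2, 12, 8, 10]) = 110110111111111111011111111011111111110 (39 bits)


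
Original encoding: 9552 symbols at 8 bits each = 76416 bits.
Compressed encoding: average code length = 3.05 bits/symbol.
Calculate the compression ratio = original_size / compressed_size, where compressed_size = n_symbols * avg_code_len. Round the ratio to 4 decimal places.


original_size = n_symbols * orig_bits = 9552 * 8 = 76416 bits
compressed_size = n_symbols * avg_code_len = 9552 * 3.05 = 29133.6 bits
ratio = original_size / compressed_size = 76416 / 29133.6 = 2.623

Compression ratio = 2.623


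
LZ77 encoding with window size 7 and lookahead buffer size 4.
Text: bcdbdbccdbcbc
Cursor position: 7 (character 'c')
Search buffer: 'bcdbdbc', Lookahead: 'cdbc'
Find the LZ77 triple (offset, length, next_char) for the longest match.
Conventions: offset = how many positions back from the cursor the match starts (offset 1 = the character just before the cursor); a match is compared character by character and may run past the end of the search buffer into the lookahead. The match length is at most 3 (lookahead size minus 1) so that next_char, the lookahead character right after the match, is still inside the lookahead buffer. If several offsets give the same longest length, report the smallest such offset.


Try each offset into the search buffer:
  offset=1 (pos 6, char 'c'): match length 1
  offset=2 (pos 5, char 'b'): match length 0
  offset=3 (pos 4, char 'd'): match length 0
  offset=4 (pos 3, char 'b'): match length 0
  offset=5 (pos 2, char 'd'): match length 0
  offset=6 (pos 1, char 'c'): match length 3
  offset=7 (pos 0, char 'b'): match length 0
Longest match has length 3 at offset 6.
next_char = character at position 7 + 3 = 10 -> 'c'

Best match: offset=6, length=3 (matching 'cdb' starting at position 1)
LZ77 triple: (6, 3, 'c')


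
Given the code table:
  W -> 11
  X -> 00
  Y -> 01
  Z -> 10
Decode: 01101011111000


Decoding:
01 -> Y
10 -> Z
10 -> Z
11 -> W
11 -> W
10 -> Z
00 -> X


Result: YZZWWZX


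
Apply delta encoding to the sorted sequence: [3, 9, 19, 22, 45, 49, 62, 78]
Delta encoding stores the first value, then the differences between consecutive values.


First value: 3
Deltas:
  9 - 3 = 6
  19 - 9 = 10
  22 - 19 = 3
  45 - 22 = 23
  49 - 45 = 4
  62 - 49 = 13
  78 - 62 = 16


Delta encoded: [3, 6, 10, 3, 23, 4, 13, 16]


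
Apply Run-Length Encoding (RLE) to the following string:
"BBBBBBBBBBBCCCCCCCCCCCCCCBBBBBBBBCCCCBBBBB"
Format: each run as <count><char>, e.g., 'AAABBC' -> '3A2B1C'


Scanning runs left to right:
  i=0: run of 'B' x 11 -> '11B'
  i=11: run of 'C' x 14 -> '14C'
  i=25: run of 'B' x 8 -> '8B'
  i=33: run of 'C' x 4 -> '4C'
  i=37: run of 'B' x 5 -> '5B'

RLE = 11B14C8B4C5B


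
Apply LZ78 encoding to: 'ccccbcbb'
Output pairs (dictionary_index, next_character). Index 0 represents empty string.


LZ78 encoding steps:
Dictionary: {0: ''}
Step 1: w='' (idx 0), next='c' -> output (0, 'c'), add 'c' as idx 1
Step 2: w='c' (idx 1), next='c' -> output (1, 'c'), add 'cc' as idx 2
Step 3: w='c' (idx 1), next='b' -> output (1, 'b'), add 'cb' as idx 3
Step 4: w='cb' (idx 3), next='b' -> output (3, 'b'), add 'cbb' as idx 4


Encoded: [(0, 'c'), (1, 'c'), (1, 'b'), (3, 'b')]


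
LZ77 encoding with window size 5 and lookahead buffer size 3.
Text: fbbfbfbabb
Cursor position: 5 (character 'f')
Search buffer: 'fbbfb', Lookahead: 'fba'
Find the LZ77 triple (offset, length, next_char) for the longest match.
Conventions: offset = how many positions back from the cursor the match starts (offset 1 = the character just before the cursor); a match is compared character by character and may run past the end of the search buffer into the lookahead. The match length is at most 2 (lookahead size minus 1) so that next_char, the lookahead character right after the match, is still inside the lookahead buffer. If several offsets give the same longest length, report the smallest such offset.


Try each offset into the search buffer:
  offset=1 (pos 4, char 'b'): match length 0
  offset=2 (pos 3, char 'f'): match length 2
  offset=3 (pos 2, char 'b'): match length 0
  offset=4 (pos 1, char 'b'): match length 0
  offset=5 (pos 0, char 'f'): match length 2
Longest match has length 2, found at offsets 2, 5; take the smallest, offset 2.
next_char = character at position 5 + 2 = 7 -> 'a'

Best match: offset=2, length=2 (matching 'fb' starting at position 3)
LZ77 triple: (2, 2, 'a')


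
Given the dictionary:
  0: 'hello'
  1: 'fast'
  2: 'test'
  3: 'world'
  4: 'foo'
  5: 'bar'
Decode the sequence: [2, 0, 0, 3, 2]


Look up each index in the dictionary:
  2 -> 'test'
  0 -> 'hello'
  0 -> 'hello'
  3 -> 'world'
  2 -> 'test'

Decoded: "test hello hello world test"


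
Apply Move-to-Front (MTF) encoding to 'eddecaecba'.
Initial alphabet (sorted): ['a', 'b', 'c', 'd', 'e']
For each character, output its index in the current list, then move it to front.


MTF encoding:
'e': index 4 in ['a', 'b', 'c', 'd', 'e'] -> ['e', 'a', 'b', 'c', 'd']
'd': index 4 in ['e', 'a', 'b', 'c', 'd'] -> ['d', 'e', 'a', 'b', 'c']
'd': index 0 in ['d', 'e', 'a', 'b', 'c'] -> ['d', 'e', 'a', 'b', 'c']
'e': index 1 in ['d', 'e', 'a', 'b', 'c'] -> ['e', 'd', 'a', 'b', 'c']
'c': index 4 in ['e', 'd', 'a', 'b', 'c'] -> ['c', 'e', 'd', 'a', 'b']
'a': index 3 in ['c', 'e', 'd', 'a', 'b'] -> ['a', 'c', 'e', 'd', 'b']
'e': index 2 in ['a', 'c', 'e', 'd', 'b'] -> ['e', 'a', 'c', 'd', 'b']
'c': index 2 in ['e', 'a', 'c', 'd', 'b'] -> ['c', 'e', 'a', 'd', 'b']
'b': index 4 in ['c', 'e', 'a', 'd', 'b'] -> ['b', 'c', 'e', 'a', 'd']
'a': index 3 in ['b', 'c', 'e', 'a', 'd'] -> ['a', 'b', 'c', 'e', 'd']


Output: [4, 4, 0, 1, 4, 3, 2, 2, 4, 3]


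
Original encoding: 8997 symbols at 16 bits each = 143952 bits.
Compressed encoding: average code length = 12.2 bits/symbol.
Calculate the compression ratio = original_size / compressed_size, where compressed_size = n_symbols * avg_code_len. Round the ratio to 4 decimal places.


original_size = n_symbols * orig_bits = 8997 * 16 = 143952 bits
compressed_size = n_symbols * avg_code_len = 8997 * 12.2 = 109763.4 bits
ratio = original_size / compressed_size = 143952 / 109763.4 = 1.3115

Compression ratio = 1.3115


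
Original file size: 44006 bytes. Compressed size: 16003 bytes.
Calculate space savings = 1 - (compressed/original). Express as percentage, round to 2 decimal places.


ratio = compressed/original = 16003/44006 = 0.363655
savings = 1 - ratio = 1 - 0.363655 = 0.636345
as a percentage: 0.636345 * 100 = 63.63%

Space savings = 1 - 16003/44006 = 63.63%


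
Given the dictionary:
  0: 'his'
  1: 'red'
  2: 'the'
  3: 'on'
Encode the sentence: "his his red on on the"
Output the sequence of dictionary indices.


Look up each word in the dictionary:
  'his' -> 0
  'his' -> 0
  'red' -> 1
  'on' -> 3
  'on' -> 3
  'the' -> 2

Encoded: [0, 0, 1, 3, 3, 2]


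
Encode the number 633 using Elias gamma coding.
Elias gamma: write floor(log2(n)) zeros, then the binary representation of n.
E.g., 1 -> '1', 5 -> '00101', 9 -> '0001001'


num_bits = floor(log2(633)) + 1 = 10
leading_zeros = num_bits - 1 = 9
binary(633) = 1001111001

Elias gamma(633) = '000000000' + '1001111001' = 0000000001001111001 (19 bits)


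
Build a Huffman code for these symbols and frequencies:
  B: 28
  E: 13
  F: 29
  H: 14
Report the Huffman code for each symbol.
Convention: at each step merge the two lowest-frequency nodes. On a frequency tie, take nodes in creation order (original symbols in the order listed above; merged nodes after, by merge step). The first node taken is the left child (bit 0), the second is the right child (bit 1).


Huffman tree construction:
Step 1: Merge E(13) + H(14) = 27
Step 2: Merge (E+H)(27) + B(28) = 55
Step 3: Merge F(29) + ((E+H)+B)(55) = 84
Read each symbol's code off the tree from the root (left child = 0, right child = 1).

Codes:
  B: 11 (length 2)
  E: 100 (length 3)
  F: 0 (length 1)
  H: 101 (length 3)
Average code length: 166/84 = 1.9762 bits/symbol


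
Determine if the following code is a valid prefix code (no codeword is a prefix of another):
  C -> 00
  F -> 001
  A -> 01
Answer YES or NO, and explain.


Checking each pair (does one codeword prefix another?):
  C='00' vs F='001': prefix -- VIOLATION

NO -- this is NOT a valid prefix code. C (00) is a prefix of F (001).


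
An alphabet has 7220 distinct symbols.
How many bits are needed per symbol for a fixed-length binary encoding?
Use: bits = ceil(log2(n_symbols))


log2(7220) = 12.8178
Bracket: 2^12 = 4096 < 7220 <= 2^13 = 8192
So ceil(log2(7220)) = 13

bits = ceil(log2(7220)) = ceil(12.8178) = 13 bits


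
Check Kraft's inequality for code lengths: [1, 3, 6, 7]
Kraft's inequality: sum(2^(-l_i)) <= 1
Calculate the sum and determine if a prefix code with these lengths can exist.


Sum = 2^(-1) + 2^(-3) + 2^(-6) + 2^(-7)
    = 0.5 + 0.125 + 0.015625 + 0.0078125
    = 83/128 = 0.6484375
Since 0.6484375 <= 1, Kraft's inequality IS satisfied.
A prefix code with these lengths CAN exist.

Kraft sum = 0.6484375. Satisfied.


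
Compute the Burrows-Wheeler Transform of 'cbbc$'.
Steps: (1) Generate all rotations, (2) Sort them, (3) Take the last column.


Rotations (sorted):
  0: $cbbc -> last char: c
  1: bbc$c -> last char: c
  2: bc$cb -> last char: b
  3: c$cbb -> last char: b
  4: cbbc$ -> last char: $


BWT = ccbb$


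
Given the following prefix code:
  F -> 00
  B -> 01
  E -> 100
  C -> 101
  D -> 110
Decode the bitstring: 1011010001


Decoding step by step:
Bits 101 -> C
Bits 101 -> C
Bits 00 -> F
Bits 01 -> B


Decoded message: CCFB


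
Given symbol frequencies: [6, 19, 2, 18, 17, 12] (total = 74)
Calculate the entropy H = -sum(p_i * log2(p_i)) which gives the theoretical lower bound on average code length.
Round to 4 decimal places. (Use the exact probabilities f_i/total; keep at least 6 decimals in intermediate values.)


Per-symbol terms -p_i * log2(p_i) with p_i = f_i/74:
  p = 6/74 = 0.081081: log2(p) = -3.624491, -p*log2(p) = 0.293878
  p = 19/74 = 0.256757: log2(p) = -1.961526, -p*log2(p) = 0.503635
  p = 2/74 = 0.027027: log2(p) = -5.209453, -p*log2(p) = 0.140796
  p = 18/74 = 0.243243: log2(p) = -2.039528, -p*log2(p) = 0.496101
  p = 17/74 = 0.229730: log2(p) = -2.121991, -p*log2(p) = 0.487484
  p = 12/74 = 0.162162: log2(p) = -2.624491, -p*log2(p) = 0.425593
H = 0.293878 + 0.503635 + 0.140796 + 0.496101 + 0.487484 + 0.425593 = 2.347487

H = 2.3475 bits/symbol


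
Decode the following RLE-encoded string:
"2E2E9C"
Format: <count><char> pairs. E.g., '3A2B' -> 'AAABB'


Expanding each <count><char> pair:
  2E -> 'EE'
  2E -> 'EE'
  9C -> 'CCCCCCCCC'

Decoded = EEEECCCCCCCCC


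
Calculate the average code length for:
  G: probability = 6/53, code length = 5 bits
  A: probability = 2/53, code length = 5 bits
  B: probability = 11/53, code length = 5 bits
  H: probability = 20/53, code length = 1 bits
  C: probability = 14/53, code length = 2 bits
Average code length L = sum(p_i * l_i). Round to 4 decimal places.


Weighted contributions p_i * l_i:
  G: (6/53) * 5 = 30/53
  A: (2/53) * 5 = 10/53
  B: (11/53) * 5 = 55/53
  H: (20/53) * 1 = 20/53
  C: (14/53) * 2 = 28/53
Sum = (30 + 10 + 55 + 20 + 28)/53 = 143/53

L = 143/53 = 2.6981 bits/symbol


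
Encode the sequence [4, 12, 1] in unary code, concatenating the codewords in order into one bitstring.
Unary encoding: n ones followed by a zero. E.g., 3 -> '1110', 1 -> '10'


Encode each number as n ones followed by a terminating 0:
  4 -> 11110 (5 bits)
  12 -> 1111111111110 (13 bits)
  1 -> 10 (2 bits)
Total length = 5 + 13 + 2 = 20 bits.

Unary([4, 12, 1]) = 11110111111111111010 (20 bits)


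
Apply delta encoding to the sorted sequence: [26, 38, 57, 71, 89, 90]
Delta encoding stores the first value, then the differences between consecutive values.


First value: 26
Deltas:
  38 - 26 = 12
  57 - 38 = 19
  71 - 57 = 14
  89 - 71 = 18
  90 - 89 = 1


Delta encoded: [26, 12, 19, 14, 18, 1]


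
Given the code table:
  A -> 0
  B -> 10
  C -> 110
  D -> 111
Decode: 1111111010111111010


Decoding:
111 -> D
111 -> D
10 -> B
10 -> B
111 -> D
111 -> D
0 -> A
10 -> B


Result: DDBBDDAB


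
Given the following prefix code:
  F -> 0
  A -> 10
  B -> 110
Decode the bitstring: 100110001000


Decoding step by step:
Bits 10 -> A
Bits 0 -> F
Bits 110 -> B
Bits 0 -> F
Bits 0 -> F
Bits 10 -> A
Bits 0 -> F
Bits 0 -> F


Decoded message: AFBFFAFF


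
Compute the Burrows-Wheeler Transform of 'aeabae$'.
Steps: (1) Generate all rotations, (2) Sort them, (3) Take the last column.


Rotations (sorted):
  0: $aeabae -> last char: e
  1: abae$ae -> last char: e
  2: ae$aeab -> last char: b
  3: aeabae$ -> last char: $
  4: bae$aea -> last char: a
  5: e$aeaba -> last char: a
  6: eabae$a -> last char: a


BWT = eeb$aaa


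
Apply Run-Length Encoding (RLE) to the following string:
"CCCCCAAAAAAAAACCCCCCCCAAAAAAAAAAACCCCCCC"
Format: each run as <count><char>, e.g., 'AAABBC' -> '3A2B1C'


Scanning runs left to right:
  i=0: run of 'C' x 5 -> '5C'
  i=5: run of 'A' x 9 -> '9A'
  i=14: run of 'C' x 8 -> '8C'
  i=22: run of 'A' x 11 -> '11A'
  i=33: run of 'C' x 7 -> '7C'

RLE = 5C9A8C11A7C
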